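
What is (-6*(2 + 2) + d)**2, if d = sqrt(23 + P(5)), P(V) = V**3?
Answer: 724 - 96*sqrt(37) ≈ 140.05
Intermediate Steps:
d = 2*sqrt(37) (d = sqrt(23 + 5**3) = sqrt(23 + 125) = sqrt(148) = 2*sqrt(37) ≈ 12.166)
(-6*(2 + 2) + d)**2 = (-6*(2 + 2) + 2*sqrt(37))**2 = (-6*4 + 2*sqrt(37))**2 = (-24 + 2*sqrt(37))**2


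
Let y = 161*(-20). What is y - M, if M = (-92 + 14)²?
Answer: -9304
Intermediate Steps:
y = -3220
M = 6084 (M = (-78)² = 6084)
y - M = -3220 - 1*6084 = -3220 - 6084 = -9304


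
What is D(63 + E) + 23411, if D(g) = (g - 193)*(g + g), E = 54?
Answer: 5627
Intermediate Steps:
D(g) = 2*g*(-193 + g) (D(g) = (-193 + g)*(2*g) = 2*g*(-193 + g))
D(63 + E) + 23411 = 2*(63 + 54)*(-193 + (63 + 54)) + 23411 = 2*117*(-193 + 117) + 23411 = 2*117*(-76) + 23411 = -17784 + 23411 = 5627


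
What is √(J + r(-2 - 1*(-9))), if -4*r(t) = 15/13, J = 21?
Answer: √14001/26 ≈ 4.5510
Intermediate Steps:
r(t) = -15/52 (r(t) = -15/(4*13) = -¼*15/13 = -15/52)
√(J + r(-2 - 1*(-9))) = √(21 - 15/52) = √(1077/52) = √14001/26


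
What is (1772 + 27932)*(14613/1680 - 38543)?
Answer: -80123603017/70 ≈ -1.1446e+9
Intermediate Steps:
(1772 + 27932)*(14613/1680 - 38543) = 29704*(14613*(1/1680) - 38543) = 29704*(4871/560 - 38543) = 29704*(-21579209/560) = -80123603017/70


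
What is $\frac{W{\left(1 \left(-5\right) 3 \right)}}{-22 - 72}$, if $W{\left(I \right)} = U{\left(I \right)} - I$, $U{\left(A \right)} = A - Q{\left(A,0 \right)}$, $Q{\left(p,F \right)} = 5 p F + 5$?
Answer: $\frac{5}{94} \approx 0.053191$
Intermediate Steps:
$Q{\left(p,F \right)} = 5 + 5 F p$ ($Q{\left(p,F \right)} = 5 F p + 5 = 5 + 5 F p$)
$U{\left(A \right)} = -5 + A$ ($U{\left(A \right)} = A - \left(5 + 5 \cdot 0 A\right) = A - \left(5 + 0\right) = A - 5 = -5 + A$)
$W{\left(I \right)} = -5$ ($W{\left(I \right)} = \left(-5 + I\right) - I = -5$)
$\frac{W{\left(1 \left(-5\right) 3 \right)}}{-22 - 72} = \frac{1}{-22 - 72} \left(-5\right) = \frac{1}{-94} \left(-5\right) = \left(- \frac{1}{94}\right) \left(-5\right) = \frac{5}{94}$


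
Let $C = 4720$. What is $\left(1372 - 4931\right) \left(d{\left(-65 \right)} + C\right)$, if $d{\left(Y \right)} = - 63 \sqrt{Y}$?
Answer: $-16798480 + 224217 i \sqrt{65} \approx -1.6798 \cdot 10^{7} + 1.8077 \cdot 10^{6} i$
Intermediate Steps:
$\left(1372 - 4931\right) \left(d{\left(-65 \right)} + C\right) = \left(1372 - 4931\right) \left(- 63 \sqrt{-65} + 4720\right) = - 3559 \left(- 63 i \sqrt{65} + 4720\right) = - 3559 \left(4720 - 63 i \sqrt{65}\right) = -16798480 + 224217 i \sqrt{65}$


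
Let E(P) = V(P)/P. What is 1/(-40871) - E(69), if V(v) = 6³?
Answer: -127945/40871 ≈ -3.1305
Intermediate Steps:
V(v) = 216
E(P) = 216/P
1/(-40871) - E(69) = 1/(-40871) - 216/69 = -1/40871 - 216/69 = -1/40871 - 1*72/23 = -1/40871 - 72/23 = -127945/40871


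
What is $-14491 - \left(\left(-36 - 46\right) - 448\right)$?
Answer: $-13961$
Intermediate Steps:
$-14491 - \left(\left(-36 - 46\right) - 448\right) = -14491 - \left(-82 - 448\right) = -14491 - -530 = -14491 + 530 = -13961$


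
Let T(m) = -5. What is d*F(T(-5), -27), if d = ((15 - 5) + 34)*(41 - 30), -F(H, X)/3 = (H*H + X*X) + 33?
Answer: -1142724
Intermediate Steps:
F(H, X) = -99 - 3*H**2 - 3*X**2 (F(H, X) = -3*((H*H + X*X) + 33) = -3*((H**2 + X**2) + 33) = -3*(33 + H**2 + X**2) = -99 - 3*H**2 - 3*X**2)
d = 484 (d = (10 + 34)*11 = 44*11 = 484)
d*F(T(-5), -27) = 484*(-99 - 3*(-5)**2 - 3*(-27)**2) = 484*(-99 - 3*25 - 3*729) = 484*(-99 - 75 - 2187) = 484*(-2361) = -1142724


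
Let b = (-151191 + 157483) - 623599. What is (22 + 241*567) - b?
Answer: 753976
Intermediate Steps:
b = -617307 (b = 6292 - 623599 = -617307)
(22 + 241*567) - b = (22 + 241*567) - 1*(-617307) = (22 + 136647) + 617307 = 136669 + 617307 = 753976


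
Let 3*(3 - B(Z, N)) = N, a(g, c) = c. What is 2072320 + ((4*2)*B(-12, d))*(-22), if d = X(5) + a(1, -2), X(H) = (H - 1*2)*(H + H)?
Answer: 6220304/3 ≈ 2.0734e+6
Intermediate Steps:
X(H) = 2*H*(-2 + H) (X(H) = (H - 2)*(2*H) = (-2 + H)*(2*H) = 2*H*(-2 + H))
d = 28 (d = 2*5*(-2 + 5) - 2 = 2*5*3 - 2 = 30 - 2 = 28)
B(Z, N) = 3 - N/3
2072320 + ((4*2)*B(-12, d))*(-22) = 2072320 + ((4*2)*(3 - ⅓*28))*(-22) = 2072320 + (8*(3 - 28/3))*(-22) = 2072320 + (8*(-19/3))*(-22) = 2072320 - 152/3*(-22) = 2072320 + 3344/3 = 6220304/3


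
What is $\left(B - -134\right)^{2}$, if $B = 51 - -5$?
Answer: $36100$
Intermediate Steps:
$B = 56$ ($B = 51 + 5 = 56$)
$\left(B - -134\right)^{2} = \left(56 - -134\right)^{2} = \left(56 + 134\right)^{2} = 190^{2} = 36100$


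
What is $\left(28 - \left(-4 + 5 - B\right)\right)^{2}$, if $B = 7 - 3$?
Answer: $961$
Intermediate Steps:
$B = 4$
$\left(28 - \left(-4 + 5 - B\right)\right)^{2} = \left(28 + \left(4 - \left(\left(-1\right) \left(-5\right) - 4\right)\right)\right)^{2} = \left(28 + \left(4 - \left(5 - 4\right)\right)\right)^{2} = \left(28 + \left(4 - 1\right)\right)^{2} = \left(28 + 3\right)^{2} = 31^{2} = 961$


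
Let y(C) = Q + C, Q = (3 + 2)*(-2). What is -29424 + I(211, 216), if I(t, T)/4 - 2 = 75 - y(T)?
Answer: -29940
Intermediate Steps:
Q = -10 (Q = 5*(-2) = -10)
y(C) = -10 + C
I(t, T) = 348 - 4*T (I(t, T) = 8 + 4*(75 - (-10 + T)) = 8 + 4*(75 + (10 - T)) = 8 + 4*(85 - T) = 8 + (340 - 4*T) = 348 - 4*T)
-29424 + I(211, 216) = -29424 + (348 - 4*216) = -29424 + (348 - 864) = -29424 - 516 = -29940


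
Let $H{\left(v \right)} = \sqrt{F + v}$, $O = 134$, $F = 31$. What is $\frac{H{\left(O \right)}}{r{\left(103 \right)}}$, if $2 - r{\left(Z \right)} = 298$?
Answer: $- \frac{\sqrt{165}}{296} \approx -0.043396$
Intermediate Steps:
$r{\left(Z \right)} = -296$ ($r{\left(Z \right)} = 2 - 298 = -296$)
$H{\left(v \right)} = \sqrt{31 + v}$
$\frac{H{\left(O \right)}}{r{\left(103 \right)}} = \frac{\sqrt{31 + 134}}{-296} = \sqrt{165} \left(- \frac{1}{296}\right) = - \frac{\sqrt{165}}{296}$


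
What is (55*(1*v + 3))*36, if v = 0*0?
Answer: 5940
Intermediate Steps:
v = 0
(55*(1*v + 3))*36 = (55*(1*0 + 3))*36 = (55*(0 + 3))*36 = (55*3)*36 = 165*36 = 5940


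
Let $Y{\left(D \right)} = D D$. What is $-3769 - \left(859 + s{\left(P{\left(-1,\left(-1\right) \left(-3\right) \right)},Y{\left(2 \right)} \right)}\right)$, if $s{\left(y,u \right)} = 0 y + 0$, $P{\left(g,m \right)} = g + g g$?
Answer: $-4628$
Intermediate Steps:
$Y{\left(D \right)} = D^{2}$
$P{\left(g,m \right)} = g + g^{2}$
$s{\left(y,u \right)} = 0$ ($s{\left(y,u \right)} = 0 + 0 = 0$)
$-3769 - \left(859 + s{\left(P{\left(-1,\left(-1\right) \left(-3\right) \right)},Y{\left(2 \right)} \right)}\right) = -3769 - \left(859 + 0\right) = -3769 - 859 = -4628$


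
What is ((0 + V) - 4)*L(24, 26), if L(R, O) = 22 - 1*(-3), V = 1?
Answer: -75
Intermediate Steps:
L(R, O) = 25 (L(R, O) = 22 + 3 = 25)
((0 + V) - 4)*L(24, 26) = ((0 + 1) - 4)*25 = (1 - 4)*25 = -3*25 = -75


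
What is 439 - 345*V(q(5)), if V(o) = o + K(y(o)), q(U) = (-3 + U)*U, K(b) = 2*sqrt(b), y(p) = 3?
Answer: -3011 - 690*sqrt(3) ≈ -4206.1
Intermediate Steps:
q(U) = U*(-3 + U)
V(o) = o + 2*sqrt(3)
439 - 345*V(q(5)) = 439 - 345*(5*(-3 + 5) + 2*sqrt(3)) = 439 - 345*(5*2 + 2*sqrt(3)) = 439 - 345*(10 + 2*sqrt(3)) = 439 + (-3450 - 690*sqrt(3)) = -3011 - 690*sqrt(3)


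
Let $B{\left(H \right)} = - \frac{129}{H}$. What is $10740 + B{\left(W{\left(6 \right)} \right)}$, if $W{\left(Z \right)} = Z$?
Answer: $\frac{21437}{2} \approx 10719.0$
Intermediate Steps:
$10740 + B{\left(W{\left(6 \right)} \right)} = 10740 - \frac{129}{6} = 10740 - \frac{43}{2} = \frac{21437}{2}$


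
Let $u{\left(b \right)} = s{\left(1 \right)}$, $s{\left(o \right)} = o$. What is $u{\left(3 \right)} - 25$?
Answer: $-24$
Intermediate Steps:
$u{\left(b \right)} = 1$
$u{\left(3 \right)} - 25 = 1 - 25 = -24$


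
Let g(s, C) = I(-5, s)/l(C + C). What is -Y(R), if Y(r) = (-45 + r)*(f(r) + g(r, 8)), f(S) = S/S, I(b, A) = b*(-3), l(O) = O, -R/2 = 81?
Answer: 6417/16 ≈ 401.06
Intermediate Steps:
R = -162 (R = -2*81 = -162)
I(b, A) = -3*b
f(S) = 1
g(s, C) = 15/(2*C) (g(s, C) = (-3*(-5))/(C + C) = 15/((2*C)) = 15*(1/(2*C)) = 15/(2*C))
Y(r) = -1395/16 + 31*r/16 (Y(r) = (-45 + r)*(1 + (15/2)/8) = (-45 + r)*(1 + (15/2)*(⅛)) = (-45 + r)*(1 + 15/16) = (-45 + r)*(31/16) = -1395/16 + 31*r/16)
-Y(R) = -(-1395/16 + (31/16)*(-162)) = -(-1395/16 - 2511/8) = -1*(-6417/16) = 6417/16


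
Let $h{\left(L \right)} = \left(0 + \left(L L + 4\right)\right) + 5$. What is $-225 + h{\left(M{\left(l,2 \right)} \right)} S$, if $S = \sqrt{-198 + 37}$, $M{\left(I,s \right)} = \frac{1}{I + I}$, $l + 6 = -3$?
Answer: $-225 + \frac{2917 i \sqrt{161}}{324} \approx -225.0 + 114.24 i$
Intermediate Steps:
$l = -9$ ($l = -6 - 3 = -9$)
$M{\left(I,s \right)} = \frac{1}{2 I}$
$S = i \sqrt{161}$ ($S = \sqrt{-161} = i \sqrt{161} \approx 12.689 i$)
$h{\left(L \right)} = 9 + L^{2}$ ($h{\left(L \right)} = \left(0 + \left(L^{2} + 4\right)\right) + 5 = \left(0 + \left(4 + L^{2}\right)\right) + 5 = \left(4 + L^{2}\right) + 5 = 9 + L^{2}$)
$-225 + h{\left(M{\left(l,2 \right)} \right)} S = -225 + \left(9 + \left(\frac{1}{2 \left(-9\right)}\right)^{2}\right) i \sqrt{161} = -225 + \left(9 + \left(\frac{1}{2} \left(- \frac{1}{9}\right)\right)^{2}\right) i \sqrt{161} = -225 + \left(9 + \left(- \frac{1}{18}\right)^{2}\right) i \sqrt{161} = -225 + \left(9 + \frac{1}{324}\right) i \sqrt{161} = -225 + \frac{2917 i \sqrt{161}}{324}$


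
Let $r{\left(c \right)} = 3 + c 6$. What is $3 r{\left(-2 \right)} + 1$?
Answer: $-26$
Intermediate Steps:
$r{\left(c \right)} = 3 + 6 c$
$3 r{\left(-2 \right)} + 1 = 3 \left(3 + 6 \left(-2\right)\right) + 1 = 3 \left(3 - 12\right) + 1 = 3 \left(-9\right) + 1 = -27 + 1 = -26$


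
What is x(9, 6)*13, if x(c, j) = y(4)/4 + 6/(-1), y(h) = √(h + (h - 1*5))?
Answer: -78 + 13*√3/4 ≈ -72.371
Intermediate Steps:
y(h) = √(-5 + 2*h) (y(h) = √(h + (h - 5)) = √(h + (-5 + h)) = √(-5 + 2*h))
x(c, j) = -6 + √3/4 (x(c, j) = √(-5 + 2*4)/4 + 6/(-1) = √(-5 + 8)*(¼) + 6*(-1) = √3*(¼) - 6 = √3/4 - 6 = -6 + √3/4)
x(9, 6)*13 = (-6 + √3/4)*13 = -78 + 13*√3/4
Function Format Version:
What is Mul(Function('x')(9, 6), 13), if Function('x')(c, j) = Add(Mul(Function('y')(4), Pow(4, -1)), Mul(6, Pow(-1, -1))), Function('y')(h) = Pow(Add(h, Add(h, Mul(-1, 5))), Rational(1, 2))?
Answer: Add(-78, Mul(Rational(13, 4), Pow(3, Rational(1, 2)))) ≈ -72.371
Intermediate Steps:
Function('y')(h) = Pow(Add(-5, Mul(2, h)), Rational(1, 2)) (Function('y')(h) = Pow(Add(h, Add(h, -5)), Rational(1, 2)) = Pow(Add(h, Add(-5, h)), Rational(1, 2)) = Pow(Add(-5, Mul(2, h)), Rational(1, 2)))
Function('x')(c, j) = Add(-6, Mul(Rational(1, 4), Pow(3, Rational(1, 2)))) (Function('x')(c, j) = Add(Mul(Pow(Add(-5, Mul(2, 4)), Rational(1, 2)), Pow(4, -1)), Mul(6, Pow(-1, -1))) = Add(Mul(Pow(Add(-5, 8), Rational(1, 2)), Rational(1, 4)), Mul(6, -1)) = Add(Mul(Pow(3, Rational(1, 2)), Rational(1, 4)), -6) = Add(Mul(Rational(1, 4), Pow(3, Rational(1, 2))), -6) = Add(-6, Mul(Rational(1, 4), Pow(3, Rational(1, 2)))))
Mul(Function('x')(9, 6), 13) = Mul(Add(-6, Mul(Rational(1, 4), Pow(3, Rational(1, 2)))), 13) = Add(-78, Mul(Rational(13, 4), Pow(3, Rational(1, 2))))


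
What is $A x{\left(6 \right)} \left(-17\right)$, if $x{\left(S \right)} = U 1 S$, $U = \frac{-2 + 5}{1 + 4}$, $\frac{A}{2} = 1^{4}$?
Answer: $- \frac{612}{5} \approx -122.4$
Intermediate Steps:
$A = 2$ ($A = 2 \cdot 1^{4} = 2 \cdot 1 = 2$)
$U = \frac{3}{5} \approx 0.6$
$x{\left(S \right)} = \frac{3 S}{5}$ ($x{\left(S \right)} = \frac{3}{5} \cdot 1 S = \frac{3 S}{5}$)
$A x{\left(6 \right)} \left(-17\right) = 2 \cdot \frac{3}{5} \cdot 6 \left(-17\right) = 2 \cdot \frac{18}{5} \left(-17\right) = \frac{36}{5} \left(-17\right) = - \frac{612}{5}$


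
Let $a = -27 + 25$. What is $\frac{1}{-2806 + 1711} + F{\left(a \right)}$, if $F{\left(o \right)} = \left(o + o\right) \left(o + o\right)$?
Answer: $\frac{17519}{1095} \approx 15.999$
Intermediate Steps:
$a = -2$
$F{\left(o \right)} = 4 o^{2}$ ($F{\left(o \right)} = 2 o 2 o = 4 o^{2}$)
$\frac{1}{-2806 + 1711} + F{\left(a \right)} = \frac{1}{-2806 + 1711} + 4 \left(-2\right)^{2} = \frac{1}{-1095} + 4 \cdot 4 = - \frac{1}{1095} + 16 = \frac{17519}{1095}$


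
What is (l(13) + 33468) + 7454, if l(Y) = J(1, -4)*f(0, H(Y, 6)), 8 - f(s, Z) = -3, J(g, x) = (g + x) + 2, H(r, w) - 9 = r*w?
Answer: 40911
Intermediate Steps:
H(r, w) = 9 + r*w
J(g, x) = 2 + g + x
f(s, Z) = 11 (f(s, Z) = 8 - 1*(-3) = 8 + 3 = 11)
l(Y) = -11 (l(Y) = (2 + 1 - 4)*11 = -1*11 = -11)
(l(13) + 33468) + 7454 = (-11 + 33468) + 7454 = 33457 + 7454 = 40911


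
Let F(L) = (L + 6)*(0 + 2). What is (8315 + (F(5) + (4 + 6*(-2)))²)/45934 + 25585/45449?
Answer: 1562037829/2087654366 ≈ 0.74823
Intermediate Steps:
F(L) = 12 + 2*L (F(L) = (6 + L)*2 = 12 + 2*L)
(8315 + (F(5) + (4 + 6*(-2)))²)/45934 + 25585/45449 = (8315 + ((12 + 2*5) + (4 + 6*(-2)))²)/45934 + 25585/45449 = (8315 + ((12 + 10) + (4 - 12))²)*(1/45934) + 25585*(1/45449) = (8315 + (22 - 8)²)*(1/45934) + 25585/45449 = (8315 + 14²)*(1/45934) + 25585/45449 = (8315 + 196)*(1/45934) + 25585/45449 = 8511*(1/45934) + 25585/45449 = 8511/45934 + 25585/45449 = 1562037829/2087654366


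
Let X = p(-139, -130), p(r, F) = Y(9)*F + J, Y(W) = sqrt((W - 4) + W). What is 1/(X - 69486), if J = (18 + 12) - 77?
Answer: -69533/4834601489 + 130*sqrt(14)/4834601489 ≈ -1.4282e-5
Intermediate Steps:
Y(W) = sqrt(-4 + 2*W) (Y(W) = sqrt((-4 + W) + W) = sqrt(-4 + 2*W))
J = -47 (J = 30 - 77 = -47)
p(r, F) = -47 + F*sqrt(14) (p(r, F) = sqrt(-4 + 2*9)*F - 47 = sqrt(-4 + 18)*F - 47 = sqrt(14)*F - 47 = F*sqrt(14) - 47 = -47 + F*sqrt(14))
X = -47 - 130*sqrt(14) ≈ -533.42
1/(X - 69486) = 1/((-47 - 130*sqrt(14)) - 69486) = 1/(-69533 - 130*sqrt(14))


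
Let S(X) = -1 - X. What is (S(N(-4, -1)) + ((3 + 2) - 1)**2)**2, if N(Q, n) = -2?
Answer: 289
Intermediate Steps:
(S(N(-4, -1)) + ((3 + 2) - 1)**2)**2 = ((-1 - 1*(-2)) + ((3 + 2) - 1)**2)**2 = ((-1 + 2) + (5 - 1)**2)**2 = (1 + 4**2)**2 = (1 + 16)**2 = 17**2 = 289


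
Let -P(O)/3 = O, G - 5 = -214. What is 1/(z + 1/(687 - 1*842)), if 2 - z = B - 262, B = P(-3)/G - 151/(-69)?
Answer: 2235255/585297509 ≈ 0.0038190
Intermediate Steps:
G = -209 (G = 5 - 214 = -209)
P(O) = -3*O
B = 30938/14421 (B = -3*(-3)/(-209) - 151/(-69) = 9*(-1/209) - 151*(-1/69) = -9/209 + 151/69 = 30938/14421 ≈ 2.1453)
z = 3776206/14421 (z = 2 - (30938/14421 - 262) = 2 - 1*(-3747364/14421) = 2 + 3747364/14421 = 3776206/14421 ≈ 261.85)
1/(z + 1/(687 - 1*842)) = 1/(3776206/14421 + 1/(687 - 1*842)) = 1/(3776206/14421 + 1/(687 - 842)) = 1/(3776206/14421 + 1/(-155)) = 1/(3776206/14421 - 1/155) = 1/(585297509/2235255) = 2235255/585297509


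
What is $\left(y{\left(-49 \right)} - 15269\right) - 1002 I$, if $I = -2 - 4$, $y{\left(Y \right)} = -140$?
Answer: $-9397$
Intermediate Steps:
$I = -6$ ($I = -2 - 4 = -6$)
$\left(y{\left(-49 \right)} - 15269\right) - 1002 I = \left(-140 - 15269\right) - -6012 = \left(-140 - 15269\right) + 6012 = -15409 + 6012 = -9397$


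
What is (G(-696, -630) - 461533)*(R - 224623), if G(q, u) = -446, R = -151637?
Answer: 173824218540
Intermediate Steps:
(G(-696, -630) - 461533)*(R - 224623) = (-446 - 461533)*(-151637 - 224623) = -461979*(-376260) = 173824218540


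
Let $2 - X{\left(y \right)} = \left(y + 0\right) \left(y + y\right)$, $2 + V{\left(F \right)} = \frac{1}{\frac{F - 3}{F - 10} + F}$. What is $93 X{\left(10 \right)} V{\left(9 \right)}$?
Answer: $30690$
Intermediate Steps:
$V{\left(F \right)} = -2 + \frac{1}{F + \frac{-3 + F}{-10 + F}}$ ($V{\left(F \right)} = -2 + \frac{1}{\frac{F - 3}{F - 10} + F} = -2 + \frac{1}{\frac{-3 + F}{-10 + F} + F} = -2 + \frac{1}{F + \frac{-3 + F}{-10 + F}}$)
$X{\left(y \right)} = 2 - 2 y^{2}$ ($X{\left(y \right)} = 2 - \left(y + 0\right) \left(y + y\right) = 2 - y 2 y = 2 - 2 y^{2}$)
$93 X{\left(10 \right)} V{\left(9 \right)} = 93 \left(2 - 2 \cdot 10^{2}\right) \frac{4 - 171 + 2 \cdot 9^{2}}{3 - 9^{2} + 9 \cdot 9} = 93 \left(2 - 200\right) \frac{4 - 171 + 2 \cdot 81}{3 - 81 + 81} = 93 \left(2 - 200\right) \frac{4 - 171 + 162}{3 - 81 + 81} = 93 \left(-198\right) \frac{1}{3} \left(-5\right) = - 18414 \cdot \frac{1}{3} \left(-5\right) = \left(-18414\right) \left(- \frac{5}{3}\right) = 30690$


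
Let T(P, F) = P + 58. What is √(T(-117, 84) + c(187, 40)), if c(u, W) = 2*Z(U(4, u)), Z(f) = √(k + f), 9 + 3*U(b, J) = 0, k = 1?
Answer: √(-59 + 2*I*√2) ≈ 0.18406 + 7.6833*I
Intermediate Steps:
U(b, J) = -3 (U(b, J) = -3 + (⅓)*0 = -3 + 0 = -3)
Z(f) = √(1 + f)
T(P, F) = 58 + P
c(u, W) = 2*I*√2 (c(u, W) = 2*√(1 - 3) = 2*√(-2) = 2*(I*√2) = 2*I*√2)
√(T(-117, 84) + c(187, 40)) = √((58 - 117) + 2*I*√2) = √(-59 + 2*I*√2)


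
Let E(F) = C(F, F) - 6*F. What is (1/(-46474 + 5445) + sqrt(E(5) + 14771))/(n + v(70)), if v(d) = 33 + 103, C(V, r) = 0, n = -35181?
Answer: 1/1437861305 - sqrt(14741)/35045 ≈ -0.0034645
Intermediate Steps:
v(d) = 136
E(F) = -6*F (E(F) = 0 - 6*F = -6*F)
(1/(-46474 + 5445) + sqrt(E(5) + 14771))/(n + v(70)) = (1/(-46474 + 5445) + sqrt(-6*5 + 14771))/(-35181 + 136) = (1/(-41029) + sqrt(-30 + 14771))/(-35045) = (-1/41029 + sqrt(14741))*(-1/35045) = 1/1437861305 - sqrt(14741)/35045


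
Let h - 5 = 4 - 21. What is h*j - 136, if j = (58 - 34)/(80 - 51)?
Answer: -4232/29 ≈ -145.93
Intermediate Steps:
j = 24/29 ≈ 0.82759
h = -12 (h = 5 + (4 - 21) = 5 - 17 = -12)
h*j - 136 = -12*24/29 - 136 = -288/29 - 136 = -4232/29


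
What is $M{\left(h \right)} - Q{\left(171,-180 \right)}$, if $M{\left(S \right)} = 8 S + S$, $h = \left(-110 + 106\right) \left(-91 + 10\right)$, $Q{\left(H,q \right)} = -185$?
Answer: $3101$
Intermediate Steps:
$h = 324$ ($h = \left(-4\right) \left(-81\right) = 324$)
$M{\left(S \right)} = 9 S$
$M{\left(h \right)} - Q{\left(171,-180 \right)} = 9 \cdot 324 - -185 = 2916 + 185 = 3101$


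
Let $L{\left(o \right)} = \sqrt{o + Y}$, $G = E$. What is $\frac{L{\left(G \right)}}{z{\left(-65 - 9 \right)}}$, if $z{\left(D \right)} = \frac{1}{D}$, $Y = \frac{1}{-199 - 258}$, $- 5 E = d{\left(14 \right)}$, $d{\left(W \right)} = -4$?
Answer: $- \frac{74 \sqrt{4165555}}{2285} \approx -66.097$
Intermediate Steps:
$E = \frac{4}{5}$ ($E = \left(- \frac{1}{5}\right) \left(-4\right) = \frac{4}{5} \approx 0.8$)
$G = \frac{4}{5} \approx 0.8$
$Y = - \frac{1}{457}$ ($Y = \frac{1}{-457} = - \frac{1}{457} \approx -0.0021882$)
$L{\left(o \right)} = \sqrt{- \frac{1}{457} + o}$ ($L{\left(o \right)} = \sqrt{o - \frac{1}{457}} = \sqrt{- \frac{1}{457} + o}$)
$\frac{L{\left(G \right)}}{z{\left(-65 - 9 \right)}} = \frac{\frac{1}{457} \sqrt{-457 + 208849 \cdot \frac{4}{5}}}{\frac{1}{-65 - 9}} = \frac{\frac{1}{457} \sqrt{-457 + \frac{835396}{5}}}{\frac{1}{-74}} = \frac{\frac{1}{457} \sqrt{\frac{833111}{5}}}{- \frac{1}{74}} = \frac{\frac{1}{5} \sqrt{4165555}}{457} \left(-74\right) = \frac{\sqrt{4165555}}{2285} \left(-74\right) = - \frac{74 \sqrt{4165555}}{2285}$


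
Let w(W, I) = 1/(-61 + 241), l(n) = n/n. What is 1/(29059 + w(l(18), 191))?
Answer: 180/5230621 ≈ 3.4413e-5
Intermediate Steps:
l(n) = 1
w(W, I) = 1/180
1/(29059 + w(l(18), 191)) = 1/(29059 + 1/180) = 1/(5230621/180) = 180/5230621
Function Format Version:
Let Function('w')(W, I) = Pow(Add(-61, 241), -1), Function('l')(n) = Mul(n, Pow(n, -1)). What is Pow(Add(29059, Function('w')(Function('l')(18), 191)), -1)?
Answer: Rational(180, 5230621) ≈ 3.4413e-5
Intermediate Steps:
Function('l')(n) = 1
Function('w')(W, I) = Rational(1, 180) (Function('w')(W, I) = Pow(180, -1) = Rational(1, 180))
Pow(Add(29059, Function('w')(Function('l')(18), 191)), -1) = Pow(Add(29059, Rational(1, 180)), -1) = Pow(Rational(5230621, 180), -1) = Rational(180, 5230621)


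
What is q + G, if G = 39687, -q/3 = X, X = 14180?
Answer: -2853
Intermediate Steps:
q = -42540 (q = -3*14180 = -42540)
q + G = -42540 + 39687 = -2853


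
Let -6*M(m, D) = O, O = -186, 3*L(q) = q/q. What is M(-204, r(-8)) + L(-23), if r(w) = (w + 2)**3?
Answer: 94/3 ≈ 31.333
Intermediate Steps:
L(q) = 1/3 (L(q) = (q/q)/3 = (1/3)*1 = 1/3)
r(w) = (2 + w)**3
M(m, D) = 31 (M(m, D) = -1/6*(-186) = 31)
M(-204, r(-8)) + L(-23) = 31 + 1/3 = 94/3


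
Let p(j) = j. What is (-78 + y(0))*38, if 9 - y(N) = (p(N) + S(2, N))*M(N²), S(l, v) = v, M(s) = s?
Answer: -2622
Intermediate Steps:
y(N) = 9 - 2*N³ (y(N) = 9 - (N + N)*N² = 9 - 2*N*N² = 9 - 2*N³)
(-78 + y(0))*38 = (-78 + (9 - 2*0³))*38 = (-78 + (9 - 2*0))*38 = (-78 + (9 + 0))*38 = (-78 + 9)*38 = -69*38 = -2622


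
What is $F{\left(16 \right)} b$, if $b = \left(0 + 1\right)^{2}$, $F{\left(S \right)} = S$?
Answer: $16$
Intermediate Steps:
$b = 1$ ($b = 1^{2} = 1$)
$F{\left(16 \right)} b = 16 \cdot 1 = 16$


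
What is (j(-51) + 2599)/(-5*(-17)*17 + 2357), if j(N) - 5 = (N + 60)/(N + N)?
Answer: 88533/129268 ≈ 0.68488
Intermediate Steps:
j(N) = 5 + (60 + N)/(2*N) (j(N) = 5 + (N + 60)/(N + N) = 5 + (60 + N)/((2*N)) = 5 + (60 + N)*(1/(2*N)) = 5 + (60 + N)/(2*N))
(j(-51) + 2599)/(-5*(-17)*17 + 2357) = ((11/2 + 30/(-51)) + 2599)/(-5*(-17)*17 + 2357) = ((11/2 + 30*(-1/51)) + 2599)/(85*17 + 2357) = ((11/2 - 10/17) + 2599)/(1445 + 2357) = (167/34 + 2599)/3802 = (88533/34)*(1/3802) = 88533/129268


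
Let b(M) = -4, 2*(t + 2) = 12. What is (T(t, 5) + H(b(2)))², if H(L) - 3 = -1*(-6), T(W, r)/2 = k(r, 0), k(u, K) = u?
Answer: 361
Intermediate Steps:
t = 4 (t = -2 + (½)*12 = -2 + 6 = 4)
T(W, r) = 2*r
H(L) = 9 (H(L) = 3 - 1*(-6) = 3 + 6 = 9)
(T(t, 5) + H(b(2)))² = (2*5 + 9)² = (10 + 9)² = 19² = 361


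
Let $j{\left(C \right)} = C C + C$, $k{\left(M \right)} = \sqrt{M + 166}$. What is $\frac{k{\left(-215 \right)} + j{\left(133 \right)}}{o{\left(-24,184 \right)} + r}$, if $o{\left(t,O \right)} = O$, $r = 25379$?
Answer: $\frac{17822}{25563} + \frac{7 i}{25563} \approx 0.69718 + 0.00027383 i$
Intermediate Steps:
$k{\left(M \right)} = \sqrt{166 + M}$
$j{\left(C \right)} = C + C^{2}$ ($j{\left(C \right)} = C^{2} + C = C + C^{2}$)
$\frac{k{\left(-215 \right)} + j{\left(133 \right)}}{o{\left(-24,184 \right)} + r} = \frac{\sqrt{166 - 215} + 133 \left(1 + 133\right)}{184 + 25379} = \frac{\sqrt{-49} + 133 \cdot 134}{25563} = \left(7 i + 17822\right) \frac{1}{25563} = \left(17822 + 7 i\right) \frac{1}{25563} = \frac{17822}{25563} + \frac{7 i}{25563}$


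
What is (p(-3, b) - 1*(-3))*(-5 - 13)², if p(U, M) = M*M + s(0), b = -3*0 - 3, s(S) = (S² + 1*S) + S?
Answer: 3888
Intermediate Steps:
s(S) = S² + 2*S (s(S) = (S² + S) + S = (S + S²) + S = S² + 2*S)
b = -3 (b = 0 - 3 = -3)
p(U, M) = M² (p(U, M) = M*M + 0*(2 + 0) = M² + 0*2 = M² + 0 = M²)
(p(-3, b) - 1*(-3))*(-5 - 13)² = ((-3)² - 1*(-3))*(-5 - 13)² = (9 + 3)*(-18)² = 12*324 = 3888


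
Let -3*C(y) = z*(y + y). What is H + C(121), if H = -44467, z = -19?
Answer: -128803/3 ≈ -42934.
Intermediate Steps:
C(y) = 38*y/3 (C(y) = -(-19)*(y + y)/3 = -(-19)*2*y/3 = -(-38)*y/3 = 38*y/3)
H + C(121) = -44467 + (38/3)*121 = -44467 + 4598/3 = -128803/3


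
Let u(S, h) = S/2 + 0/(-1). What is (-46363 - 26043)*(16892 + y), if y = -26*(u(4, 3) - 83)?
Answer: -1375569188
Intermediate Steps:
u(S, h) = S/2 (u(S, h) = S*(½) + 0*(-1) = S/2 + 0 = S/2)
y = 2106 (y = -26*((½)*4 - 83) = -26*(2 - 83) = -26*(-81) = 2106)
(-46363 - 26043)*(16892 + y) = (-46363 - 26043)*(16892 + 2106) = -72406*18998 = -1375569188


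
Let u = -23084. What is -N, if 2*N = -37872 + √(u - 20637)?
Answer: 18936 - I*√43721/2 ≈ 18936.0 - 104.55*I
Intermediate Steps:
N = -18936 + I*√43721/2 (N = (-37872 + √(-23084 - 20637))/2 = (-37872 + √(-43721))/2 = (-37872 + I*√43721)/2 = -18936 + I*√43721/2 ≈ -18936.0 + 104.55*I)
-N = -(-18936 + I*√43721/2) = 18936 - I*√43721/2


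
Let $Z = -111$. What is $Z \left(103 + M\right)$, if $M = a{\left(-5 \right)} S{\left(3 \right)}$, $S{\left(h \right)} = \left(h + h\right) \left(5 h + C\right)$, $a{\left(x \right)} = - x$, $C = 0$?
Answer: $-61383$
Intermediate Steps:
$S{\left(h \right)} = 10 h^{2}$ ($S{\left(h \right)} = \left(h + h\right) \left(5 h + 0\right) = 2 h 5 h = 10 h^{2}$)
$M = 450$ ($M = \left(-1\right) \left(-5\right) 10 \cdot 3^{2} = 5 \cdot 10 \cdot 9 = 5 \cdot 90 = 450$)
$Z \left(103 + M\right) = - 111 \left(103 + 450\right) = \left(-111\right) 553 = -61383$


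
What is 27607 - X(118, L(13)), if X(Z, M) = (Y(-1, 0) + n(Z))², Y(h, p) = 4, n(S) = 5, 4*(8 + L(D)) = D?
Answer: 27526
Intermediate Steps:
L(D) = -8 + D/4
X(Z, M) = 81 (X(Z, M) = (4 + 5)² = 9² = 81)
27607 - X(118, L(13)) = 27607 - 1*81 = 27607 - 81 = 27526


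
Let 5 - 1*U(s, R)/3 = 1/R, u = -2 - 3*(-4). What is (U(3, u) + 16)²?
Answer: 94249/100 ≈ 942.49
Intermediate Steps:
u = 10 (u = -2 + 12 = 10)
U(s, R) = 15 - 3/R
(U(3, u) + 16)² = ((15 - 3/10) + 16)² = (147/10 + 16)² = (307/10)² = 94249/100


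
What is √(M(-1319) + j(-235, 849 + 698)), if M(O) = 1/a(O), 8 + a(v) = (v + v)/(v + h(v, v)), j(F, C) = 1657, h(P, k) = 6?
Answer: √11390535226/2622 ≈ 40.704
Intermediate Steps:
a(v) = -8 + 2*v/(6 + v) (a(v) = -8 + (v + v)/(v + 6) = -8 + (2*v)/(6 + v) = -8 + 2*v/(6 + v))
M(O) = (6 + O)/(6*(-8 - O)) (M(O) = 1/(6*(-8 - O)/(6 + O)) = (6 + O)/(6*(-8 - O)))
√(M(-1319) + j(-235, 849 + 698)) = √((-6 - 1*(-1319))/(6*(8 - 1319)) + 1657) = √((⅙)*(-6 + 1319)/(-1311) + 1657) = √((⅙)*(-1/1311)*1313 + 1657) = √(-1313/7866 + 1657) = √(13032649/7866) = √11390535226/2622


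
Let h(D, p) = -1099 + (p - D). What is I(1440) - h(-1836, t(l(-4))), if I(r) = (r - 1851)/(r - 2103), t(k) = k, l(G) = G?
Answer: -161856/221 ≈ -732.38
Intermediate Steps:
h(D, p) = -1099 + p - D
I(r) = (-1851 + r)/(-2103 + r)
I(1440) - h(-1836, t(l(-4))) = (-1851 + 1440)/(-2103 + 1440) - (-1099 - 4 - 1*(-1836)) = -411/(-663) - (-1099 - 4 + 1836) = -1/663*(-411) - 1*733 = 137/221 - 733 = -161856/221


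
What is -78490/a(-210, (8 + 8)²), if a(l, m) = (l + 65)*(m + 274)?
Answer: 7849/7685 ≈ 1.0213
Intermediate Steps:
a(l, m) = (65 + l)*(274 + m)
-78490/a(-210, (8 + 8)²) = -78490/(17810 + 65*(8 + 8)² + 274*(-210) - 210*(8 + 8)²) = -78490/(17810 + 65*16² - 57540 - 210*16²) = -78490/(17810 + 65*256 - 57540 - 210*256) = -78490/(17810 + 16640 - 57540 - 53760) = -78490/(-76850) = -78490*(-1/76850) = 7849/7685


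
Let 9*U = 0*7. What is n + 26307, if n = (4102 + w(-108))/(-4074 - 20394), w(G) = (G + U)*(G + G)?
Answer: 321826123/12234 ≈ 26306.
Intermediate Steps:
U = 0 (U = (0*7)/9 = (⅑)*0 = 0)
w(G) = 2*G² (w(G) = (G + 0)*(G + G) = G*(2*G) = 2*G²)
n = -13715/12234 (n = (4102 + 2*(-108)²)/(-4074 - 20394) = (4102 + 2*11664)/(-24468) = (4102 + 23328)*(-1/24468) = 27430*(-1/24468) = -13715/12234 ≈ -1.1211)
n + 26307 = -13715/12234 + 26307 = 321826123/12234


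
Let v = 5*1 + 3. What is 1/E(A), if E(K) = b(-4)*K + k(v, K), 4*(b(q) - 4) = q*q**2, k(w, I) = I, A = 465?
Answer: -1/5115 ≈ -0.00019550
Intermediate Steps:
v = 8 (v = 5 + 3 = 8)
b(q) = 4 + q**3/4 (b(q) = 4 + (q*q**2)/4 = 4 + q**3/4)
E(K) = -11*K (E(K) = (4 + (1/4)*(-4)**3)*K + K = (4 + (1/4)*(-64))*K + K = (4 - 16)*K + K = -12*K + K = -11*K)
1/E(A) = 1/(-11*465) = 1/(-5115) = -1/5115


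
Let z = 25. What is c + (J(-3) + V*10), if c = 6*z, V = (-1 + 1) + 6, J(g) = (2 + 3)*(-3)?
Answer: 195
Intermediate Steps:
J(g) = -15 (J(g) = 5*(-3) = -15)
V = 6 (V = 0 + 6 = 6)
c = 150 (c = 6*25 = 150)
c + (J(-3) + V*10) = 150 + (-15 + 6*10) = 150 + (-15 + 60) = 150 + 45 = 195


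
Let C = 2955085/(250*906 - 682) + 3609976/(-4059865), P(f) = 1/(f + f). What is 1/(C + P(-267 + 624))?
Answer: 163647121130745/1996224873312167 ≈ 0.081978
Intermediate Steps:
P(f) = 1/(2*f)
C = 11182048603157/916790594570 (C = 2955085/(226500 - 682) + 3609976*(-1/4059865) = 2955085/225818 - 3609976/4059865 = 11182048603157/916790594570 ≈ 12.197)
1/(C + P(-267 + 624)) = 1/(11182048603157/916790594570 + 1/(2*(-267 + 624))) = 1/(11182048603157/916790594570 + (1/2)/357) = 1/(11182048603157/916790594570 + (1/2)*(1/357)) = 1/(11182048603157/916790594570 + 1/714) = 1/(1996224873312167/163647121130745) = 163647121130745/1996224873312167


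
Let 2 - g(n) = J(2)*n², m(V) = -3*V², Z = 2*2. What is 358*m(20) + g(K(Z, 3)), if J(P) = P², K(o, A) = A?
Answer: -429634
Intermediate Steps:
Z = 4
g(n) = 2 - 4*n² (g(n) = 2 - 2²*n² = 2 - 4*n²)
358*m(20) + g(K(Z, 3)) = 358*(-3*20²) + (2 - 4*3²) = 358*(-3*400) + (2 - 4*9) = 358*(-1200) + (2 - 36) = -429600 - 34 = -429634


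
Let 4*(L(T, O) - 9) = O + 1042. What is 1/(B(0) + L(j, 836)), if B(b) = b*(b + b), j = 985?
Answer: 2/957 ≈ 0.0020899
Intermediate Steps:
L(T, O) = 539/2 + O/4 (L(T, O) = 9 + (O + 1042)/4 = 9 + (1042 + O)/4 = 9 + (521/2 + O/4) = 539/2 + O/4)
B(b) = 2*b**2 (B(b) = b*(2*b) = 2*b**2)
1/(B(0) + L(j, 836)) = 1/(2*0**2 + (539/2 + (1/4)*836)) = 1/(2*0 + (539/2 + 209)) = 1/(0 + 957/2) = 1/(957/2) = 2/957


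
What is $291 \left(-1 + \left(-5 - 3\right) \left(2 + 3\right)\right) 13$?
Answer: $-155103$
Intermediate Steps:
$291 \left(-1 + \left(-5 - 3\right) \left(2 + 3\right)\right) 13 = 291 \left(-1 - 40\right) 13 = 291 \left(-41\right) 13 = \left(-11931\right) 13 = -155103$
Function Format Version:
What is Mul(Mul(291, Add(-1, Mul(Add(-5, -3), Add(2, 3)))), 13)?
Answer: -155103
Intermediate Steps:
Mul(Mul(291, Add(-1, Mul(Add(-5, -3), Add(2, 3)))), 13) = Mul(Mul(291, Add(-1, Mul(-8, 5))), 13) = Mul(Mul(291, Add(-1, -40)), 13) = Mul(Mul(291, -41), 13) = Mul(-11931, 13) = -155103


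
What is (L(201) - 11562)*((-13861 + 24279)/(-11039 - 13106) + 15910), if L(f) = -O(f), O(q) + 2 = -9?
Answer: -4437161081132/24145 ≈ -1.8377e+8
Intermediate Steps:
O(q) = -11 (O(q) = -2 - 9 = -11)
L(f) = 11 (L(f) = -1*(-11) = 11)
(L(201) - 11562)*((-13861 + 24279)/(-11039 - 13106) + 15910) = (11 - 11562)*((-13861 + 24279)/(-11039 - 13106) + 15910) = -11551*(10418/(-24145) + 15910) = -11551*(10418*(-1/24145) + 15910) = -11551*(-10418/24145 + 15910) = -11551*384136532/24145 = -4437161081132/24145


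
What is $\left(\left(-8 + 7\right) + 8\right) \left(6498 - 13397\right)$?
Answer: $-48293$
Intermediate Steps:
$\left(\left(-8 + 7\right) + 8\right) \left(6498 - 13397\right) = \left(-1 + 8\right) \left(-6899\right) = 7 \left(-6899\right) = -48293$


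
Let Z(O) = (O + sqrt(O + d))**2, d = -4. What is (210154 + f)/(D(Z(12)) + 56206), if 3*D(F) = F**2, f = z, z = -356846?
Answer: -21600030270/9529903993 + 1605397248*sqrt(2)/9529903993 ≈ -2.0283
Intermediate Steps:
f = -356846
Z(O) = (O + sqrt(-4 + O))**2 (Z(O) = (O + sqrt(O - 4))**2 = (O + sqrt(-4 + O))**2)
D(F) = F**2/3
(210154 + f)/(D(Z(12)) + 56206) = (210154 - 356846)/(((12 + sqrt(-4 + 12))**2)**2/3 + 56206) = -146692/(((12 + sqrt(8))**2)**2/3 + 56206) = -146692/(((12 + 2*sqrt(2))**2)**2/3 + 56206) = -146692/((12 + 2*sqrt(2))**4/3 + 56206) = -146692/(56206 + (12 + 2*sqrt(2))**4/3)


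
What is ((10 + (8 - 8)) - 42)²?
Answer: 1024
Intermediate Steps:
((10 + (8 - 8)) - 42)² = ((10 + 0) - 42)² = (10 - 42)² = (-32)² = 1024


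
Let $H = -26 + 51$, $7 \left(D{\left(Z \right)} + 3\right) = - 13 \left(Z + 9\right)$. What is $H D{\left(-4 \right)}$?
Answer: $- \frac{2150}{7} \approx -307.14$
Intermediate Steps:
$D{\left(Z \right)} = - \frac{138}{7} - \frac{13 Z}{7}$ ($D{\left(Z \right)} = -3 + \frac{\left(-13\right) \left(Z + 9\right)}{7} = -3 + \frac{\left(-13\right) \left(9 + Z\right)}{7} = -3 + \frac{-117 - 13 Z}{7} = -3 - \left(\frac{117}{7} + \frac{13 Z}{7}\right) = - \frac{138}{7} - \frac{13 Z}{7}$)
$H = 25$
$H D{\left(-4 \right)} = 25 \left(- \frac{138}{7} - - \frac{52}{7}\right) = 25 \left(- \frac{138}{7} + \frac{52}{7}\right) = 25 \left(- \frac{86}{7}\right) = - \frac{2150}{7}$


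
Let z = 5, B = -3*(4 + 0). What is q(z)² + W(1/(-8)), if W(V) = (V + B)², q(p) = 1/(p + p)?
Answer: 235241/1600 ≈ 147.03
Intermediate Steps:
B = -12 (B = -3*4 = -12)
q(p) = 1/(2*p)
W(V) = (-12 + V)² (W(V) = (V - 12)² = (-12 + V)²)
q(z)² + W(1/(-8)) = ((½)/5)² + (-12 + 1/(-8))² = ((½)*(⅕))² + (-12 - ⅛)² = (⅒)² + (-97/8)² = 1/100 + 9409/64 = 235241/1600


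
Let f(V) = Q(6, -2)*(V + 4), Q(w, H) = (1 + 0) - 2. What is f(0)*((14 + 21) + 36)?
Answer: -284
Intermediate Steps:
Q(w, H) = -1 (Q(w, H) = 1 - 2 = -1)
f(V) = -4 - V (f(V) = -(V + 4) = -(4 + V) = -4 - V)
f(0)*((14 + 21) + 36) = (-4 - 1*0)*((14 + 21) + 36) = (-4 + 0)*(35 + 36) = -4*71 = -284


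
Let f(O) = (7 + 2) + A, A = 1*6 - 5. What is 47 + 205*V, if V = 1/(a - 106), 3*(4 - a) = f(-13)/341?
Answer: 4695017/104356 ≈ 44.990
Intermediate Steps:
A = 1 (A = 6 - 5 = 1)
f(O) = 10 (f(O) = (7 + 2) + 1 = 9 + 1 = 10)
a = 4082/1023 (a = 4 - 10/(3*341) = 4 - ⅓*10/341 = 4 - 10/1023 = 4082/1023 ≈ 3.9902)
V = -1023/104356 (V = 1/(4082/1023 - 106) = 1/(-104356/1023) = -1023/104356 ≈ -0.0098030)
47 + 205*V = 47 + 205*(-1023/104356) = 47 - 209715/104356 = 4695017/104356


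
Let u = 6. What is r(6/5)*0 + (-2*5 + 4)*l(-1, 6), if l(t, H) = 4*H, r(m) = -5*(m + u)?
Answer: -144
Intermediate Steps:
r(m) = -30 - 5*m (r(m) = -5*(m + 6) = -5*(6 + m) = -30 - 5*m)
r(6/5)*0 + (-2*5 + 4)*l(-1, 6) = (-30 - 30/5)*0 + (-2*5 + 4)*(4*6) = (-30 - 30/5)*0 + (-10 + 4)*24 = (-30 - 5*6/5)*0 - 6*24 = (-30 - 6)*0 - 144 = -36*0 - 144 = 0 - 144 = -144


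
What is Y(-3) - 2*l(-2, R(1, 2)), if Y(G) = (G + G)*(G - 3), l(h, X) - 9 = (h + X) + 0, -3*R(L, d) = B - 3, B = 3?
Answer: 22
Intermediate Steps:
R(L, d) = 0 (R(L, d) = -(3 - 3)/3 = -⅓*0 = 0)
l(h, X) = 9 + X + h (l(h, X) = 9 + ((h + X) + 0) = 9 + ((X + h) + 0) = 9 + (X + h) = 9 + X + h)
Y(G) = 2*G*(-3 + G) (Y(G) = (2*G)*(-3 + G) = 2*G*(-3 + G))
Y(-3) - 2*l(-2, R(1, 2)) = 2*(-3)*(-3 - 3) - 2*(9 + 0 - 2) = 2*(-3)*(-6) - 2*7 = 36 - 14 = 22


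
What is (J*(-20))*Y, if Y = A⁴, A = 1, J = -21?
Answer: 420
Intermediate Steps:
Y = 1 (Y = 1⁴ = 1)
(J*(-20))*Y = -21*(-20)*1 = 420*1 = 420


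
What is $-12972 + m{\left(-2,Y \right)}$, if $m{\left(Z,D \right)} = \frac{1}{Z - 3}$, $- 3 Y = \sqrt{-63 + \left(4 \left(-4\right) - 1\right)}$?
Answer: $- \frac{64861}{5} \approx -12972.0$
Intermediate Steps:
$Y = - \frac{4 i \sqrt{5}}{3}$ ($Y = - \frac{\sqrt{-63 + \left(4 \left(-4\right) - 1\right)}}{3} = - \frac{\sqrt{-63 - 17}}{3} = - \frac{\sqrt{-80}}{3} = - \frac{4 i \sqrt{5}}{3} \approx - 2.9814 i$)
$m{\left(Z,D \right)} = \frac{1}{-3 + Z}$ ($m{\left(Z,D \right)} = \frac{1}{Z + \left(0 - 3\right)} = \frac{1}{Z - 3} = \frac{1}{-3 + Z}$)
$-12972 + m{\left(-2,Y \right)} = -12972 + \frac{1}{-3 - 2} = -12972 + \frac{1}{-5} = -12972 - \frac{1}{5} = - \frac{64861}{5}$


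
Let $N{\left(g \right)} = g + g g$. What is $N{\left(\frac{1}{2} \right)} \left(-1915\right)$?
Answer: $- \frac{5745}{4} \approx -1436.3$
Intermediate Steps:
$N{\left(g \right)} = g + g^{2}$
$N{\left(\frac{1}{2} \right)} \left(-1915\right) = \frac{1 + \frac{1}{2}}{2} \left(-1915\right) = \frac{1}{2} \cdot \frac{3}{2} \left(-1915\right) = \frac{3}{4} \left(-1915\right) = - \frac{5745}{4}$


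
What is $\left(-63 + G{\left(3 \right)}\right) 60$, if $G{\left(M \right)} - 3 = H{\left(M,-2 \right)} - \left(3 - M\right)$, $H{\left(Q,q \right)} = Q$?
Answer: $-3420$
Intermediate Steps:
$G{\left(M \right)} = 2 M$ ($G{\left(M \right)} = 3 + \left(M - \left(3 - M\right)\right) = 3 + \left(M + \left(-3 + M\right)\right) = 3 + \left(-3 + 2 M\right) = 2 M$)
$\left(-63 + G{\left(3 \right)}\right) 60 = \left(-63 + 2 \cdot 3\right) 60 = \left(-63 + 6\right) 60 = \left(-57\right) 60 = -3420$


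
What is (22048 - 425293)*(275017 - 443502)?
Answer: 67940733825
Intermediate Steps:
(22048 - 425293)*(275017 - 443502) = -403245*(-168485) = 67940733825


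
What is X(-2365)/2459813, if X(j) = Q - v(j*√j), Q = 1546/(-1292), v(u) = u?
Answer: -773/1589039198 + 2365*I*√2365/2459813 ≈ -4.8646e-7 + 0.046757*I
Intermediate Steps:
Q = -773/646 (Q = 1546*(-1/1292) = -773/646 ≈ -1.1966)
X(j) = -773/646 - j^(3/2) (X(j) = -773/646 - j*√j = -773/646 - j^(3/2))
X(-2365)/2459813 = (-773/646 - (-2365)^(3/2))/2459813 = (-773/646 - (-2365)*I*√2365)*(1/2459813) = (-773/646 + 2365*I*√2365)*(1/2459813) = -773/1589039198 + 2365*I*√2365/2459813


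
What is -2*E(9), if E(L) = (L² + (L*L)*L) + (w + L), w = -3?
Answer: -1632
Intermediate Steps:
E(L) = -3 + L + L² + L³ (E(L) = (L² + (L*L)*L) + (-3 + L) = (L² + L²*L) + (-3 + L) = (L² + L³) + (-3 + L) = -3 + L + L² + L³)
-2*E(9) = -2*(-3 + 9 + 9² + 9³) = -2*(-3 + 9 + 81 + 729) = -2*816 = -1632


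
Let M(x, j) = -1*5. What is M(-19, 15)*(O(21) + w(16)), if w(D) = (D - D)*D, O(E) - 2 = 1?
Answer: -15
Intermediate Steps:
O(E) = 3 (O(E) = 2 + 1 = 3)
w(D) = 0 (w(D) = 0*D = 0)
M(x, j) = -5
M(-19, 15)*(O(21) + w(16)) = -5*(3 + 0) = -5*3 = -15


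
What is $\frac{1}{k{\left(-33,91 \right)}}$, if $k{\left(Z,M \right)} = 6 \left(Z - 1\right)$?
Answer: $- \frac{1}{204} \approx -0.004902$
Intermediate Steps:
$k{\left(Z,M \right)} = -6 + 6 Z$ ($k{\left(Z,M \right)} = 6 \left(-1 + Z\right) = -6 + 6 Z$)
$\frac{1}{k{\left(-33,91 \right)}} = \frac{1}{-6 + 6 \left(-33\right)} = \frac{1}{-6 - 198} = \frac{1}{-204} = - \frac{1}{204}$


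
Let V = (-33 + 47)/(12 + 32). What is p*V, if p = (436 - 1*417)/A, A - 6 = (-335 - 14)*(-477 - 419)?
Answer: 133/6879620 ≈ 1.9332e-5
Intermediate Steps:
A = 312710 (A = 6 + (-335 - 14)*(-477 - 419) = 6 - 349*(-896) = 6 + 312704 = 312710)
p = 19/312710 (p = (436 - 1*417)/312710 = (436 - 417)*(1/312710) = 19*(1/312710) = 19/312710 ≈ 6.0759e-5)
V = 7/22 (V = 14/44 = 14*(1/44) = 7/22 ≈ 0.31818)
p*V = (19/312710)*(7/22) = 133/6879620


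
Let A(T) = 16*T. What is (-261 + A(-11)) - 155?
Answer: -592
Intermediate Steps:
(-261 + A(-11)) - 155 = (-261 + 16*(-11)) - 155 = (-261 - 176) - 155 = -437 - 155 = -592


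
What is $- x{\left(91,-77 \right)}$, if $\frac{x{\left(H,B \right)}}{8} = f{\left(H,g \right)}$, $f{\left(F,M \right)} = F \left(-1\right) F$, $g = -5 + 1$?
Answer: $66248$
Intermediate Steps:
$g = -4$
$f{\left(F,M \right)} = - F^{2}$ ($f{\left(F,M \right)} = - F F = - F^{2}$)
$x{\left(H,B \right)} = - 8 H^{2}$ ($x{\left(H,B \right)} = 8 \left(- H^{2}\right) = - 8 H^{2}$)
$- x{\left(91,-77 \right)} = - \left(-8\right) 91^{2} = - \left(-8\right) 8281 = \left(-1\right) \left(-66248\right) = 66248$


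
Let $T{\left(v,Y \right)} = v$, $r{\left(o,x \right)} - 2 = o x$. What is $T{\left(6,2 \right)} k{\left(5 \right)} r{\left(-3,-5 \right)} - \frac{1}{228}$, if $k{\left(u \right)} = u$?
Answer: $\frac{116279}{228} \approx 510.0$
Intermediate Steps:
$r{\left(o,x \right)} = 2 + o x$
$T{\left(6,2 \right)} k{\left(5 \right)} r{\left(-3,-5 \right)} - \frac{1}{228} = 6 \cdot 5 \left(2 - -15\right) - \frac{1}{228} = 30 \left(2 + 15\right) - \frac{1}{228} = 30 \cdot 17 - \frac{1}{228} = 510 - \frac{1}{228} = \frac{116279}{228}$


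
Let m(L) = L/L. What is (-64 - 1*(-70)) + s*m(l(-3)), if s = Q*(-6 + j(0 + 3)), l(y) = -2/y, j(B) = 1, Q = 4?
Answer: -14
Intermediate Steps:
m(L) = 1
s = -20 (s = 4*(-6 + 1) = 4*(-5) = -20)
(-64 - 1*(-70)) + s*m(l(-3)) = (-64 - 1*(-70)) - 20*1 = (-64 + 70) - 20 = 6 - 20 = -14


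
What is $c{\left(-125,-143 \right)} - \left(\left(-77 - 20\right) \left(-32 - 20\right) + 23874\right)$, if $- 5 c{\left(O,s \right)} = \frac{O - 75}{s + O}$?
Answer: $- \frac{1937516}{67} \approx -28918.0$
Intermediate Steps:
$c{\left(O,s \right)} = - \frac{-75 + O}{5 \left(O + s\right)}$ ($c{\left(O,s \right)} = - \frac{\left(O - 75\right) \frac{1}{s + O}}{5} = - \frac{\left(-75 + O\right) \frac{1}{O + s}}{5} = - \frac{\frac{1}{O + s} \left(-75 + O\right)}{5} = - \frac{-75 + O}{5 \left(O + s\right)}$)
$c{\left(-125,-143 \right)} - \left(\left(-77 - 20\right) \left(-32 - 20\right) + 23874\right) = \frac{15 - -25}{-125 - 143} - \left(\left(-77 - 20\right) \left(-32 - 20\right) + 23874\right) = \frac{15 + 25}{-268} - \left(\left(-97\right) \left(-52\right) + 23874\right) = \left(- \frac{1}{268}\right) 40 - \left(5044 + 23874\right) = - \frac{10}{67} - 28918 = - \frac{1937516}{67}$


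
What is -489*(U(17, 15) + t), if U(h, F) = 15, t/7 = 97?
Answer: -339366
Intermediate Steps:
t = 679 (t = 7*97 = 679)
-489*(U(17, 15) + t) = -489*(15 + 679) = -489*694 = -339366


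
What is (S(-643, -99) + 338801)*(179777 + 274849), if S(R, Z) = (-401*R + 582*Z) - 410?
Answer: 244868837616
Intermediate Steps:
S(R, Z) = -410 - 401*R + 582*Z
(S(-643, -99) + 338801)*(179777 + 274849) = ((-410 - 401*(-643) + 582*(-99)) + 338801)*(179777 + 274849) = ((-410 + 257843 - 57618) + 338801)*454626 = (199815 + 338801)*454626 = 538616*454626 = 244868837616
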